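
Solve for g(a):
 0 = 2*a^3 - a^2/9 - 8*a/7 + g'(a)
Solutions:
 g(a) = C1 - a^4/2 + a^3/27 + 4*a^2/7


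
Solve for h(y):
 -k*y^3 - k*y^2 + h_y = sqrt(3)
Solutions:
 h(y) = C1 + k*y^4/4 + k*y^3/3 + sqrt(3)*y


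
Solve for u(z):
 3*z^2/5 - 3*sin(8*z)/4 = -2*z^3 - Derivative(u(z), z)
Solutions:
 u(z) = C1 - z^4/2 - z^3/5 - 3*cos(8*z)/32


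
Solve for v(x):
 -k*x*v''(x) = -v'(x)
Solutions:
 v(x) = C1 + x^(((re(k) + 1)*re(k) + im(k)^2)/(re(k)^2 + im(k)^2))*(C2*sin(log(x)*Abs(im(k))/(re(k)^2 + im(k)^2)) + C3*cos(log(x)*im(k)/(re(k)^2 + im(k)^2)))


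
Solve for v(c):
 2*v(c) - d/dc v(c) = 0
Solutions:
 v(c) = C1*exp(2*c)


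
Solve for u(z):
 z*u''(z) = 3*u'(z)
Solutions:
 u(z) = C1 + C2*z^4


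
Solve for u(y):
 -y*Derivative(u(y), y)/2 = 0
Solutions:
 u(y) = C1


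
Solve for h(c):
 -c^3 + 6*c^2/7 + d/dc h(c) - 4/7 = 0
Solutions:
 h(c) = C1 + c^4/4 - 2*c^3/7 + 4*c/7


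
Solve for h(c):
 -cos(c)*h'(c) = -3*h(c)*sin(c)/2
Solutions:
 h(c) = C1/cos(c)^(3/2)


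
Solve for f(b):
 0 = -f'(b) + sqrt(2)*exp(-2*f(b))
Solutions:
 f(b) = log(-sqrt(C1 + 2*sqrt(2)*b))
 f(b) = log(C1 + 2*sqrt(2)*b)/2


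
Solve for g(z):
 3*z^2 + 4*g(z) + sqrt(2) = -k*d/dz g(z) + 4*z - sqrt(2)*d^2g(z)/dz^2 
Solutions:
 g(z) = C1*exp(sqrt(2)*z*(-k + sqrt(k^2 - 16*sqrt(2)))/4) + C2*exp(-sqrt(2)*z*(k + sqrt(k^2 - 16*sqrt(2)))/4) - 3*k^2/32 + 3*k*z/8 - k/4 - 3*z^2/4 + z + sqrt(2)/8


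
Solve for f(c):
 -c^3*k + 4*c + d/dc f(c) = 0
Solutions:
 f(c) = C1 + c^4*k/4 - 2*c^2


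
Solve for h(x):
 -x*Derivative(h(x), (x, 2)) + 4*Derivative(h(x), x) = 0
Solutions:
 h(x) = C1 + C2*x^5


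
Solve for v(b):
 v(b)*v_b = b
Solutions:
 v(b) = -sqrt(C1 + b^2)
 v(b) = sqrt(C1 + b^2)


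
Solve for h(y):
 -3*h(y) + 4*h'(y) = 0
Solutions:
 h(y) = C1*exp(3*y/4)


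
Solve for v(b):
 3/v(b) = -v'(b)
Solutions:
 v(b) = -sqrt(C1 - 6*b)
 v(b) = sqrt(C1 - 6*b)


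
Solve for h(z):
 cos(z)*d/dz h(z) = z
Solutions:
 h(z) = C1 + Integral(z/cos(z), z)


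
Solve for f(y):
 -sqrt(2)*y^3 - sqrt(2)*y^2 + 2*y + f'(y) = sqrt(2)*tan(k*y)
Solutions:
 f(y) = C1 + sqrt(2)*y^4/4 + sqrt(2)*y^3/3 - y^2 + sqrt(2)*Piecewise((-log(cos(k*y))/k, Ne(k, 0)), (0, True))


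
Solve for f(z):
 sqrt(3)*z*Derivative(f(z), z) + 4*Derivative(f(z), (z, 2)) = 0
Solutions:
 f(z) = C1 + C2*erf(sqrt(2)*3^(1/4)*z/4)


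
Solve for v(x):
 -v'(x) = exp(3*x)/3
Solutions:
 v(x) = C1 - exp(3*x)/9


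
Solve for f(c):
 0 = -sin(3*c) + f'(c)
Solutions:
 f(c) = C1 - cos(3*c)/3


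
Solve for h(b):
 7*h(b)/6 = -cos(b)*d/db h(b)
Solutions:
 h(b) = C1*(sin(b) - 1)^(7/12)/(sin(b) + 1)^(7/12)


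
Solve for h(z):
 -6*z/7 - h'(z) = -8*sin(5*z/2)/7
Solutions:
 h(z) = C1 - 3*z^2/7 - 16*cos(5*z/2)/35


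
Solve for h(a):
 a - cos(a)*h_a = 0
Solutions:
 h(a) = C1 + Integral(a/cos(a), a)


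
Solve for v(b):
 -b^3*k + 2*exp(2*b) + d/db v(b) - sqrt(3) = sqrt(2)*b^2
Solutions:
 v(b) = C1 + b^4*k/4 + sqrt(2)*b^3/3 + sqrt(3)*b - exp(2*b)


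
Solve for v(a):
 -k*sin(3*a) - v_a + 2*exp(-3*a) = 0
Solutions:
 v(a) = C1 + k*cos(3*a)/3 - 2*exp(-3*a)/3


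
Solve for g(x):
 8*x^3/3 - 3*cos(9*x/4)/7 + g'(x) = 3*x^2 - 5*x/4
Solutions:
 g(x) = C1 - 2*x^4/3 + x^3 - 5*x^2/8 + 4*sin(9*x/4)/21


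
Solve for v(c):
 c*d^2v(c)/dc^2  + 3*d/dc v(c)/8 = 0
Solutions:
 v(c) = C1 + C2*c^(5/8)


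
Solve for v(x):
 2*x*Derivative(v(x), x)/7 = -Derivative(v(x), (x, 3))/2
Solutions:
 v(x) = C1 + Integral(C2*airyai(-14^(2/3)*x/7) + C3*airybi(-14^(2/3)*x/7), x)


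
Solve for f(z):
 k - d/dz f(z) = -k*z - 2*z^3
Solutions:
 f(z) = C1 + k*z^2/2 + k*z + z^4/2


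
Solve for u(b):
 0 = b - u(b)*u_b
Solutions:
 u(b) = -sqrt(C1 + b^2)
 u(b) = sqrt(C1 + b^2)


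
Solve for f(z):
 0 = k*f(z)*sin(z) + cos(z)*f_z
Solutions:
 f(z) = C1*exp(k*log(cos(z)))


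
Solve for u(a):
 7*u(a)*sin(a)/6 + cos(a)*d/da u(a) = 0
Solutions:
 u(a) = C1*cos(a)^(7/6)


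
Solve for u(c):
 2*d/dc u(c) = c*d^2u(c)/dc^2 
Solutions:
 u(c) = C1 + C2*c^3


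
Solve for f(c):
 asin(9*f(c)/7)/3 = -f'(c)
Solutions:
 Integral(1/asin(9*_y/7), (_y, f(c))) = C1 - c/3


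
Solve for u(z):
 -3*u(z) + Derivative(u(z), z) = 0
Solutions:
 u(z) = C1*exp(3*z)


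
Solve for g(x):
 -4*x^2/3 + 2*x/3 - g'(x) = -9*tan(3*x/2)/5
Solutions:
 g(x) = C1 - 4*x^3/9 + x^2/3 - 6*log(cos(3*x/2))/5


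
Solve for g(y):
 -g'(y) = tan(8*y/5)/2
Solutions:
 g(y) = C1 + 5*log(cos(8*y/5))/16


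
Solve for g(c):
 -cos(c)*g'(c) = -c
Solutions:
 g(c) = C1 + Integral(c/cos(c), c)


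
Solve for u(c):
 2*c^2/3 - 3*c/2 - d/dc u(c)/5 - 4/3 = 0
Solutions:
 u(c) = C1 + 10*c^3/9 - 15*c^2/4 - 20*c/3


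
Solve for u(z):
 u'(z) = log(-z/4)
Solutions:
 u(z) = C1 + z*log(-z) + z*(-2*log(2) - 1)


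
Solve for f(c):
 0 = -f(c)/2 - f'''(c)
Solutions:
 f(c) = C3*exp(-2^(2/3)*c/2) + (C1*sin(2^(2/3)*sqrt(3)*c/4) + C2*cos(2^(2/3)*sqrt(3)*c/4))*exp(2^(2/3)*c/4)


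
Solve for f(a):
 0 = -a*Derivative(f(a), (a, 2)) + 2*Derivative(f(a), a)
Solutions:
 f(a) = C1 + C2*a^3


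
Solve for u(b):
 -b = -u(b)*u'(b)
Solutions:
 u(b) = -sqrt(C1 + b^2)
 u(b) = sqrt(C1 + b^2)


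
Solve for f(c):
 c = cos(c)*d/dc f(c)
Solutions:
 f(c) = C1 + Integral(c/cos(c), c)


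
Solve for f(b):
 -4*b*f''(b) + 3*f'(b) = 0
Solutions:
 f(b) = C1 + C2*b^(7/4)


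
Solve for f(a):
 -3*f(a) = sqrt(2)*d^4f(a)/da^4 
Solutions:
 f(a) = (C1*sin(2^(3/8)*3^(1/4)*a/2) + C2*cos(2^(3/8)*3^(1/4)*a/2))*exp(-2^(3/8)*3^(1/4)*a/2) + (C3*sin(2^(3/8)*3^(1/4)*a/2) + C4*cos(2^(3/8)*3^(1/4)*a/2))*exp(2^(3/8)*3^(1/4)*a/2)


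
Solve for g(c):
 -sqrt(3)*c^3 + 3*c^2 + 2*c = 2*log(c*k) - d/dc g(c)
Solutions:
 g(c) = C1 + sqrt(3)*c^4/4 - c^3 - c^2 + 2*c*log(c*k) - 2*c


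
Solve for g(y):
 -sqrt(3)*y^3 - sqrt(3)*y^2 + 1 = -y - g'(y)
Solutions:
 g(y) = C1 + sqrt(3)*y^4/4 + sqrt(3)*y^3/3 - y^2/2 - y


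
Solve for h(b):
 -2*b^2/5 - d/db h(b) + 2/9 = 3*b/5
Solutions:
 h(b) = C1 - 2*b^3/15 - 3*b^2/10 + 2*b/9


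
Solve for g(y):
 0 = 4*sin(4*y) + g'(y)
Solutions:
 g(y) = C1 + cos(4*y)


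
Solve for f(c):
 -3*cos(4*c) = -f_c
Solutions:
 f(c) = C1 + 3*sin(4*c)/4


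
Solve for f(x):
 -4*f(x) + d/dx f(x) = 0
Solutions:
 f(x) = C1*exp(4*x)


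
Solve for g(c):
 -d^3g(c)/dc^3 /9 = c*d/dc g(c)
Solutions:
 g(c) = C1 + Integral(C2*airyai(-3^(2/3)*c) + C3*airybi(-3^(2/3)*c), c)


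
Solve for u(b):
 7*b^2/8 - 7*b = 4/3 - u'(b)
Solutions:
 u(b) = C1 - 7*b^3/24 + 7*b^2/2 + 4*b/3


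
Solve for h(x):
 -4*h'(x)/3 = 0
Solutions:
 h(x) = C1


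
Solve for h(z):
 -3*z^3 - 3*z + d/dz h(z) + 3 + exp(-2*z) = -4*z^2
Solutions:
 h(z) = C1 + 3*z^4/4 - 4*z^3/3 + 3*z^2/2 - 3*z + exp(-2*z)/2


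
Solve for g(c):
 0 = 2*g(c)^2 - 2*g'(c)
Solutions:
 g(c) = -1/(C1 + c)


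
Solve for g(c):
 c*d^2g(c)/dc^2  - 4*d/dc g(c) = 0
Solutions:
 g(c) = C1 + C2*c^5


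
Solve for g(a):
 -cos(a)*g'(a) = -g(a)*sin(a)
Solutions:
 g(a) = C1/cos(a)


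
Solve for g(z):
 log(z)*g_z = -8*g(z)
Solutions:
 g(z) = C1*exp(-8*li(z))


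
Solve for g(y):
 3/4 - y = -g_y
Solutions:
 g(y) = C1 + y^2/2 - 3*y/4


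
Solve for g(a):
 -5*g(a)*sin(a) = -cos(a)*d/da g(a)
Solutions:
 g(a) = C1/cos(a)^5


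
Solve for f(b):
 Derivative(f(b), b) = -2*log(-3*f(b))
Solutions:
 Integral(1/(log(-_y) + log(3)), (_y, f(b)))/2 = C1 - b


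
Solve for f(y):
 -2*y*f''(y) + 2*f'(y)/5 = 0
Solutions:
 f(y) = C1 + C2*y^(6/5)


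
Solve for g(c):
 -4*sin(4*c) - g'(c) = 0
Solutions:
 g(c) = C1 + cos(4*c)


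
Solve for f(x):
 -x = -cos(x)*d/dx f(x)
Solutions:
 f(x) = C1 + Integral(x/cos(x), x)


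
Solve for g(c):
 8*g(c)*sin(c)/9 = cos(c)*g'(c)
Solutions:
 g(c) = C1/cos(c)^(8/9)


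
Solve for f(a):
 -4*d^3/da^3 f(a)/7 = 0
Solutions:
 f(a) = C1 + C2*a + C3*a^2


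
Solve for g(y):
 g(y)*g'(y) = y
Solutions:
 g(y) = -sqrt(C1 + y^2)
 g(y) = sqrt(C1 + y^2)


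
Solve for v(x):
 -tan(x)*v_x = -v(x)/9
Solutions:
 v(x) = C1*sin(x)^(1/9)


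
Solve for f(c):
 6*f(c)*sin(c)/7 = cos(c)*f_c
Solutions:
 f(c) = C1/cos(c)^(6/7)


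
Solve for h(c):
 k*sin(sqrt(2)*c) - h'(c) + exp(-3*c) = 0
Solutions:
 h(c) = C1 - sqrt(2)*k*cos(sqrt(2)*c)/2 - exp(-3*c)/3


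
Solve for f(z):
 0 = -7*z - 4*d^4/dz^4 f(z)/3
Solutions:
 f(z) = C1 + C2*z + C3*z^2 + C4*z^3 - 7*z^5/160


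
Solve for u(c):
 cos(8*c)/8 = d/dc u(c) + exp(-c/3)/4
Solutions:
 u(c) = C1 + sin(8*c)/64 + 3*exp(-c/3)/4


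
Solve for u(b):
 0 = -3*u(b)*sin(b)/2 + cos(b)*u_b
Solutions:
 u(b) = C1/cos(b)^(3/2)


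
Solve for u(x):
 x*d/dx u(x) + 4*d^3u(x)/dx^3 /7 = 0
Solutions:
 u(x) = C1 + Integral(C2*airyai(-14^(1/3)*x/2) + C3*airybi(-14^(1/3)*x/2), x)


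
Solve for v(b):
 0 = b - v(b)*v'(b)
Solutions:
 v(b) = -sqrt(C1 + b^2)
 v(b) = sqrt(C1 + b^2)


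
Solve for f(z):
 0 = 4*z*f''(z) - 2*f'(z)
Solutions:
 f(z) = C1 + C2*z^(3/2)


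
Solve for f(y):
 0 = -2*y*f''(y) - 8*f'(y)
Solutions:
 f(y) = C1 + C2/y^3


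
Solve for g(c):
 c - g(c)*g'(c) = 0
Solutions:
 g(c) = -sqrt(C1 + c^2)
 g(c) = sqrt(C1 + c^2)


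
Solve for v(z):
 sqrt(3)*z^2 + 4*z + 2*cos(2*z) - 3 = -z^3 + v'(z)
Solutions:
 v(z) = C1 + z^4/4 + sqrt(3)*z^3/3 + 2*z^2 - 3*z + sin(2*z)


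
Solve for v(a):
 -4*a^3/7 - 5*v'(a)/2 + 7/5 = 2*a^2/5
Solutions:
 v(a) = C1 - 2*a^4/35 - 4*a^3/75 + 14*a/25


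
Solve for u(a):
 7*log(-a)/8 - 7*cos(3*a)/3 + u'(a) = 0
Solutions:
 u(a) = C1 - 7*a*log(-a)/8 + 7*a/8 + 7*sin(3*a)/9


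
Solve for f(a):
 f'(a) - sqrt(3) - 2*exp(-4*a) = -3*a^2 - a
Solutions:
 f(a) = C1 - a^3 - a^2/2 + sqrt(3)*a - exp(-4*a)/2


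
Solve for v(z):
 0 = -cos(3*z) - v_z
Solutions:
 v(z) = C1 - sin(3*z)/3


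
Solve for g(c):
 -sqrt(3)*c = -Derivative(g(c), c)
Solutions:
 g(c) = C1 + sqrt(3)*c^2/2


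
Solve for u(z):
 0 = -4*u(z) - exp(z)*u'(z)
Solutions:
 u(z) = C1*exp(4*exp(-z))


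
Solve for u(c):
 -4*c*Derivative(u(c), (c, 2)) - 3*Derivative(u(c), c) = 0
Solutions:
 u(c) = C1 + C2*c^(1/4)


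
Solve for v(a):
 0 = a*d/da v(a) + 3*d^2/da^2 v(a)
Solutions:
 v(a) = C1 + C2*erf(sqrt(6)*a/6)


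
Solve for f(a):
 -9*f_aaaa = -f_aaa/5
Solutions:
 f(a) = C1 + C2*a + C3*a^2 + C4*exp(a/45)


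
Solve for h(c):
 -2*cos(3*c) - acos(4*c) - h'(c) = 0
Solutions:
 h(c) = C1 - c*acos(4*c) + sqrt(1 - 16*c^2)/4 - 2*sin(3*c)/3


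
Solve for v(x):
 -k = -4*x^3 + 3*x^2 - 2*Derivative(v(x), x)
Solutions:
 v(x) = C1 + k*x/2 - x^4/2 + x^3/2


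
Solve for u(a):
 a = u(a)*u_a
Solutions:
 u(a) = -sqrt(C1 + a^2)
 u(a) = sqrt(C1 + a^2)


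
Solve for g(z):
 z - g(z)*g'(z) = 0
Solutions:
 g(z) = -sqrt(C1 + z^2)
 g(z) = sqrt(C1 + z^2)


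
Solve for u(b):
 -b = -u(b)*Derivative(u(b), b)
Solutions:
 u(b) = -sqrt(C1 + b^2)
 u(b) = sqrt(C1 + b^2)


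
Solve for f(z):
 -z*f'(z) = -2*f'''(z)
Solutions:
 f(z) = C1 + Integral(C2*airyai(2^(2/3)*z/2) + C3*airybi(2^(2/3)*z/2), z)


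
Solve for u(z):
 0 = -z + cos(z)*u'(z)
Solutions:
 u(z) = C1 + Integral(z/cos(z), z)


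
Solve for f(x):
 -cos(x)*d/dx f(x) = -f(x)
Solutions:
 f(x) = C1*sqrt(sin(x) + 1)/sqrt(sin(x) - 1)


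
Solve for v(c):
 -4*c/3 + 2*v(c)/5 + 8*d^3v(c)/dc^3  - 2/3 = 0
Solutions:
 v(c) = C3*exp(-50^(1/3)*c/10) + 10*c/3 + (C1*sin(sqrt(3)*50^(1/3)*c/20) + C2*cos(sqrt(3)*50^(1/3)*c/20))*exp(50^(1/3)*c/20) + 5/3


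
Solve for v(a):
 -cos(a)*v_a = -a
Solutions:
 v(a) = C1 + Integral(a/cos(a), a)


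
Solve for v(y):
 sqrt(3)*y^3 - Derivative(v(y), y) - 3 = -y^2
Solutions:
 v(y) = C1 + sqrt(3)*y^4/4 + y^3/3 - 3*y


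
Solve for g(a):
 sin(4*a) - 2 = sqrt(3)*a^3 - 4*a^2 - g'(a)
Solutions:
 g(a) = C1 + sqrt(3)*a^4/4 - 4*a^3/3 + 2*a + cos(4*a)/4


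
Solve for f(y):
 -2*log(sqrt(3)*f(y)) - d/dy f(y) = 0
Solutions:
 Integral(1/(2*log(_y) + log(3)), (_y, f(y))) = C1 - y


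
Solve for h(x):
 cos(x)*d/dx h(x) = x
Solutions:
 h(x) = C1 + Integral(x/cos(x), x)


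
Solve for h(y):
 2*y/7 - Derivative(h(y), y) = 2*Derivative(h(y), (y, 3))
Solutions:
 h(y) = C1 + C2*sin(sqrt(2)*y/2) + C3*cos(sqrt(2)*y/2) + y^2/7


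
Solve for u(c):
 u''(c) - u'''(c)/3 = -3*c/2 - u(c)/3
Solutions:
 u(c) = C1*exp(c*(-2^(2/3)*(sqrt(5) + 3)^(1/3)/4 - 2^(1/3)/(2*(sqrt(5) + 3)^(1/3)) + 1))*sin(2^(1/3)*sqrt(3)*c*(-2^(1/3)*(sqrt(5) + 3)^(1/3) + 2/(sqrt(5) + 3)^(1/3))/4) + C2*exp(c*(-2^(2/3)*(sqrt(5) + 3)^(1/3)/4 - 2^(1/3)/(2*(sqrt(5) + 3)^(1/3)) + 1))*cos(2^(1/3)*sqrt(3)*c*(-2^(1/3)*(sqrt(5) + 3)^(1/3) + 2/(sqrt(5) + 3)^(1/3))/4) + C3*exp(c*(2^(1/3)/(sqrt(5) + 3)^(1/3) + 1 + 2^(2/3)*(sqrt(5) + 3)^(1/3)/2)) - 9*c/2


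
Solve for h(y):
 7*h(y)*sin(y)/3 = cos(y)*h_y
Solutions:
 h(y) = C1/cos(y)^(7/3)


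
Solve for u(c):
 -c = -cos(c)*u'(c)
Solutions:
 u(c) = C1 + Integral(c/cos(c), c)


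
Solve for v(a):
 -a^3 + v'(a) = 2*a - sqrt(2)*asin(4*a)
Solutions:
 v(a) = C1 + a^4/4 + a^2 - sqrt(2)*(a*asin(4*a) + sqrt(1 - 16*a^2)/4)


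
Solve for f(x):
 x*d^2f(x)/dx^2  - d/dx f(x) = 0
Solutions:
 f(x) = C1 + C2*x^2


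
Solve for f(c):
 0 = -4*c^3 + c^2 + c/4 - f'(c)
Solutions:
 f(c) = C1 - c^4 + c^3/3 + c^2/8


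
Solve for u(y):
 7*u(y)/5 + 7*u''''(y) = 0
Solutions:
 u(y) = (C1*sin(sqrt(2)*5^(3/4)*y/10) + C2*cos(sqrt(2)*5^(3/4)*y/10))*exp(-sqrt(2)*5^(3/4)*y/10) + (C3*sin(sqrt(2)*5^(3/4)*y/10) + C4*cos(sqrt(2)*5^(3/4)*y/10))*exp(sqrt(2)*5^(3/4)*y/10)


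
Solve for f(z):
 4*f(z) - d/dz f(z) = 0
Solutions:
 f(z) = C1*exp(4*z)


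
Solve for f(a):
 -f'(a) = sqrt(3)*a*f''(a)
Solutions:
 f(a) = C1 + C2*a^(1 - sqrt(3)/3)


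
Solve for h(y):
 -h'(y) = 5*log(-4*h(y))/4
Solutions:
 4*Integral(1/(log(-_y) + 2*log(2)), (_y, h(y)))/5 = C1 - y


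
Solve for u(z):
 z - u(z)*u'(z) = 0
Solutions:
 u(z) = -sqrt(C1 + z^2)
 u(z) = sqrt(C1 + z^2)


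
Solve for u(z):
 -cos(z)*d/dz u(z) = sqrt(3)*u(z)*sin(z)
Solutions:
 u(z) = C1*cos(z)^(sqrt(3))


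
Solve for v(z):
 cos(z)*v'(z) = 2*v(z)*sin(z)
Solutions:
 v(z) = C1/cos(z)^2


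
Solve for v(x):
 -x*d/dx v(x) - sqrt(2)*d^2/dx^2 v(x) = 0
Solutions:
 v(x) = C1 + C2*erf(2^(1/4)*x/2)


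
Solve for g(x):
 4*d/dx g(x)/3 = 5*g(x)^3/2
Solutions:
 g(x) = -2*sqrt(-1/(C1 + 15*x))
 g(x) = 2*sqrt(-1/(C1 + 15*x))


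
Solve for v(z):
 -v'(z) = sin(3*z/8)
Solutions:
 v(z) = C1 + 8*cos(3*z/8)/3


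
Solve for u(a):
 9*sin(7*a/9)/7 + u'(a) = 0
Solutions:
 u(a) = C1 + 81*cos(7*a/9)/49


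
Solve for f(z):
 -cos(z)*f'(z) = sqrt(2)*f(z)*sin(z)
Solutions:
 f(z) = C1*cos(z)^(sqrt(2))


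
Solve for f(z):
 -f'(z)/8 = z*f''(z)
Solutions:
 f(z) = C1 + C2*z^(7/8)


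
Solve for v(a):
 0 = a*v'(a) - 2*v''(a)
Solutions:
 v(a) = C1 + C2*erfi(a/2)


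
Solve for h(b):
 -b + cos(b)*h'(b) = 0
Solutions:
 h(b) = C1 + Integral(b/cos(b), b)


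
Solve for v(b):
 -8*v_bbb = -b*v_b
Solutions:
 v(b) = C1 + Integral(C2*airyai(b/2) + C3*airybi(b/2), b)


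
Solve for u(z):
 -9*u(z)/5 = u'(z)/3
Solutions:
 u(z) = C1*exp(-27*z/5)


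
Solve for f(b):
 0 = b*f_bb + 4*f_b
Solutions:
 f(b) = C1 + C2/b^3


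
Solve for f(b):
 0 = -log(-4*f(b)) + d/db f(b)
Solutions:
 -Integral(1/(log(-_y) + 2*log(2)), (_y, f(b))) = C1 - b


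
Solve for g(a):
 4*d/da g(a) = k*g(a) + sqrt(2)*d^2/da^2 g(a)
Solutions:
 g(a) = C1*exp(sqrt(2)*a*(1 - sqrt(-sqrt(2)*k + 4)/2)) + C2*exp(sqrt(2)*a*(sqrt(-sqrt(2)*k + 4)/2 + 1))


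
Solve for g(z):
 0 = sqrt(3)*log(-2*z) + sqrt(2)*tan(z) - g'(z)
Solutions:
 g(z) = C1 + sqrt(3)*z*(log(-z) - 1) + sqrt(3)*z*log(2) - sqrt(2)*log(cos(z))


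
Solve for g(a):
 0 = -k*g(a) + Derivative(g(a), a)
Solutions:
 g(a) = C1*exp(a*k)


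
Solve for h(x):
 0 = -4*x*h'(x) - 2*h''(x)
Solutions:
 h(x) = C1 + C2*erf(x)


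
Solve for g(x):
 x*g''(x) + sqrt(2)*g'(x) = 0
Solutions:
 g(x) = C1 + C2*x^(1 - sqrt(2))


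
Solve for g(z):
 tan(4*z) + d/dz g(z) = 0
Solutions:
 g(z) = C1 + log(cos(4*z))/4


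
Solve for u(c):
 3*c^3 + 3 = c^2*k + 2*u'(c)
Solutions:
 u(c) = C1 + 3*c^4/8 - c^3*k/6 + 3*c/2


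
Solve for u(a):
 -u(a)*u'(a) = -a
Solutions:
 u(a) = -sqrt(C1 + a^2)
 u(a) = sqrt(C1 + a^2)


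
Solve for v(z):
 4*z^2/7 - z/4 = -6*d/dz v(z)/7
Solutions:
 v(z) = C1 - 2*z^3/9 + 7*z^2/48


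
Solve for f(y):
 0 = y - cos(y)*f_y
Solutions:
 f(y) = C1 + Integral(y/cos(y), y)


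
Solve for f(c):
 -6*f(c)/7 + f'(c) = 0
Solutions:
 f(c) = C1*exp(6*c/7)


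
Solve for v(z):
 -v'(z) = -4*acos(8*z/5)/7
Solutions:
 v(z) = C1 + 4*z*acos(8*z/5)/7 - sqrt(25 - 64*z^2)/14


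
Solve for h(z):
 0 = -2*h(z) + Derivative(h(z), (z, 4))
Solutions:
 h(z) = C1*exp(-2^(1/4)*z) + C2*exp(2^(1/4)*z) + C3*sin(2^(1/4)*z) + C4*cos(2^(1/4)*z)


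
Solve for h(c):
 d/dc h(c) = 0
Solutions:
 h(c) = C1


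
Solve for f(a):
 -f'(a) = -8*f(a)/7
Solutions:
 f(a) = C1*exp(8*a/7)


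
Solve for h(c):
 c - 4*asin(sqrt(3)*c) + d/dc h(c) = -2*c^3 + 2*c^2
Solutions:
 h(c) = C1 - c^4/2 + 2*c^3/3 - c^2/2 + 4*c*asin(sqrt(3)*c) + 4*sqrt(3)*sqrt(1 - 3*c^2)/3


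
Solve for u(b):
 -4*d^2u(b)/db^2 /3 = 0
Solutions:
 u(b) = C1 + C2*b


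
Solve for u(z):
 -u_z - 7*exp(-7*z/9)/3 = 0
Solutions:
 u(z) = C1 + 3*exp(-7*z/9)


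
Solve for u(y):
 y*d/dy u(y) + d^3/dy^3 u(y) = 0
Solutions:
 u(y) = C1 + Integral(C2*airyai(-y) + C3*airybi(-y), y)


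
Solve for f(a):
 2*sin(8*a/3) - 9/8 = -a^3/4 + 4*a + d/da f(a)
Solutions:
 f(a) = C1 + a^4/16 - 2*a^2 - 9*a/8 - 3*cos(8*a/3)/4


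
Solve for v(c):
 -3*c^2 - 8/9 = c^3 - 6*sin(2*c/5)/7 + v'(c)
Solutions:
 v(c) = C1 - c^4/4 - c^3 - 8*c/9 - 15*cos(2*c/5)/7


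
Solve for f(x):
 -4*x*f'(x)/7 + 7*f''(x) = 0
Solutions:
 f(x) = C1 + C2*erfi(sqrt(2)*x/7)


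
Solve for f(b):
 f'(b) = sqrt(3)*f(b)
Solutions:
 f(b) = C1*exp(sqrt(3)*b)


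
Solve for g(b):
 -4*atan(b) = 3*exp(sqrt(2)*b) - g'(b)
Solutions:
 g(b) = C1 + 4*b*atan(b) + 3*sqrt(2)*exp(sqrt(2)*b)/2 - 2*log(b^2 + 1)


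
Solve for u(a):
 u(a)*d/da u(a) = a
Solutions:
 u(a) = -sqrt(C1 + a^2)
 u(a) = sqrt(C1 + a^2)


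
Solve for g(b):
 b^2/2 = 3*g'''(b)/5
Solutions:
 g(b) = C1 + C2*b + C3*b^2 + b^5/72


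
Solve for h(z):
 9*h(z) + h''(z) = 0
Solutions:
 h(z) = C1*sin(3*z) + C2*cos(3*z)


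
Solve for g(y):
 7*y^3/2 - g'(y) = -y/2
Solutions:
 g(y) = C1 + 7*y^4/8 + y^2/4


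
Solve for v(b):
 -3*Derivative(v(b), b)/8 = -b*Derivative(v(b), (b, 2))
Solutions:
 v(b) = C1 + C2*b^(11/8)


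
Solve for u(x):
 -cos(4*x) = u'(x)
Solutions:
 u(x) = C1 - sin(4*x)/4


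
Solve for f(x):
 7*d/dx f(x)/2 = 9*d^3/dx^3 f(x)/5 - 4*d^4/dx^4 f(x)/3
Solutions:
 f(x) = C1 + C2*exp(x*(27*3^(2/3)/(10*sqrt(105490) + 3257)^(1/3) + 18 + 3^(1/3)*(10*sqrt(105490) + 3257)^(1/3))/40)*sin(3^(1/6)*x*(-3^(2/3)*(10*sqrt(105490) + 3257)^(1/3) + 81/(10*sqrt(105490) + 3257)^(1/3))/40) + C3*exp(x*(27*3^(2/3)/(10*sqrt(105490) + 3257)^(1/3) + 18 + 3^(1/3)*(10*sqrt(105490) + 3257)^(1/3))/40)*cos(3^(1/6)*x*(-3^(2/3)*(10*sqrt(105490) + 3257)^(1/3) + 81/(10*sqrt(105490) + 3257)^(1/3))/40) + C4*exp(x*(-3^(1/3)*(10*sqrt(105490) + 3257)^(1/3) - 27*3^(2/3)/(10*sqrt(105490) + 3257)^(1/3) + 9)/20)


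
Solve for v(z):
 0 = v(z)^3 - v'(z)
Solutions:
 v(z) = -sqrt(2)*sqrt(-1/(C1 + z))/2
 v(z) = sqrt(2)*sqrt(-1/(C1 + z))/2


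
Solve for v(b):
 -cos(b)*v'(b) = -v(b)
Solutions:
 v(b) = C1*sqrt(sin(b) + 1)/sqrt(sin(b) - 1)


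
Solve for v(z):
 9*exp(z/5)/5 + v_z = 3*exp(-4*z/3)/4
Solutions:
 v(z) = C1 - 9*exp(z/5) - 9*exp(-4*z/3)/16


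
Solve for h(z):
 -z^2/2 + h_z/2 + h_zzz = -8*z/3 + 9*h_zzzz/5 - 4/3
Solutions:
 h(z) = C1 + C2*exp(z*(-10^(1/3)*(27*sqrt(7161) + 2287)^(1/3) - 10*10^(2/3)/(27*sqrt(7161) + 2287)^(1/3) + 20)/108)*sin(10^(1/3)*sqrt(3)*z*(-(27*sqrt(7161) + 2287)^(1/3) + 10*10^(1/3)/(27*sqrt(7161) + 2287)^(1/3))/108) + C3*exp(z*(-10^(1/3)*(27*sqrt(7161) + 2287)^(1/3) - 10*10^(2/3)/(27*sqrt(7161) + 2287)^(1/3) + 20)/108)*cos(10^(1/3)*sqrt(3)*z*(-(27*sqrt(7161) + 2287)^(1/3) + 10*10^(1/3)/(27*sqrt(7161) + 2287)^(1/3))/108) + C4*exp(z*(10*10^(2/3)/(27*sqrt(7161) + 2287)^(1/3) + 10 + 10^(1/3)*(27*sqrt(7161) + 2287)^(1/3))/54) + z^3/3 - 8*z^2/3 - 20*z/3


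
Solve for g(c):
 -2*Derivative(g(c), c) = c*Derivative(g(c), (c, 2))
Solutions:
 g(c) = C1 + C2/c


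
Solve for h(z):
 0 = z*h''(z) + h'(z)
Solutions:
 h(z) = C1 + C2*log(z)


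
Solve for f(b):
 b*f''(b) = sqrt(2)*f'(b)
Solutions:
 f(b) = C1 + C2*b^(1 + sqrt(2))


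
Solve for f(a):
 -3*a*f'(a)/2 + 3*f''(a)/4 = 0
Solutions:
 f(a) = C1 + C2*erfi(a)


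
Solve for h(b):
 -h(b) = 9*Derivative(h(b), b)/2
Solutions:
 h(b) = C1*exp(-2*b/9)


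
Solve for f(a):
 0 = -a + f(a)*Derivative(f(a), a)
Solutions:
 f(a) = -sqrt(C1 + a^2)
 f(a) = sqrt(C1 + a^2)


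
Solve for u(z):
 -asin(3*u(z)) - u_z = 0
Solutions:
 Integral(1/asin(3*_y), (_y, u(z))) = C1 - z


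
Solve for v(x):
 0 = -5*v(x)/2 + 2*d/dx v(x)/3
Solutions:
 v(x) = C1*exp(15*x/4)


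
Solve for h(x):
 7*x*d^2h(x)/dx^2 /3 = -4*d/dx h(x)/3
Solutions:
 h(x) = C1 + C2*x^(3/7)


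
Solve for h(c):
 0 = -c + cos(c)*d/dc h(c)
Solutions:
 h(c) = C1 + Integral(c/cos(c), c)


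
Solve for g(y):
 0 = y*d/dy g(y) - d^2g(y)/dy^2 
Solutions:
 g(y) = C1 + C2*erfi(sqrt(2)*y/2)


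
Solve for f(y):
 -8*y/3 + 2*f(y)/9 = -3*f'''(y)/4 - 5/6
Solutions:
 f(y) = C3*exp(-2*y/3) + 12*y + (C1*sin(sqrt(3)*y/3) + C2*cos(sqrt(3)*y/3))*exp(y/3) - 15/4


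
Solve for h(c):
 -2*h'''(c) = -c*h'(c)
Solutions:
 h(c) = C1 + Integral(C2*airyai(2^(2/3)*c/2) + C3*airybi(2^(2/3)*c/2), c)


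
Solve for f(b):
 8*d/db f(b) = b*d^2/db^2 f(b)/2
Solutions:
 f(b) = C1 + C2*b^17


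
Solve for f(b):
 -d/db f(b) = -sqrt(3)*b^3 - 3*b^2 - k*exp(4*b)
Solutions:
 f(b) = C1 + sqrt(3)*b^4/4 + b^3 + k*exp(4*b)/4


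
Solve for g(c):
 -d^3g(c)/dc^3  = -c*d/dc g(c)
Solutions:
 g(c) = C1 + Integral(C2*airyai(c) + C3*airybi(c), c)


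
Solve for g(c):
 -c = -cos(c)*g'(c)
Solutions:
 g(c) = C1 + Integral(c/cos(c), c)


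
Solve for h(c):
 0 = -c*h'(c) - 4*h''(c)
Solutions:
 h(c) = C1 + C2*erf(sqrt(2)*c/4)


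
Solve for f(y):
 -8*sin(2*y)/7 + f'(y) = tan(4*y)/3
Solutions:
 f(y) = C1 - log(cos(4*y))/12 - 4*cos(2*y)/7


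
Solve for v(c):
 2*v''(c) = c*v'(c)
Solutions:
 v(c) = C1 + C2*erfi(c/2)


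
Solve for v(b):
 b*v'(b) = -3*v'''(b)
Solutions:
 v(b) = C1 + Integral(C2*airyai(-3^(2/3)*b/3) + C3*airybi(-3^(2/3)*b/3), b)


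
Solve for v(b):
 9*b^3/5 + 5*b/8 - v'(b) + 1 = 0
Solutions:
 v(b) = C1 + 9*b^4/20 + 5*b^2/16 + b


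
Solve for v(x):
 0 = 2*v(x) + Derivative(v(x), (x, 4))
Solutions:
 v(x) = (C1*sin(2^(3/4)*x/2) + C2*cos(2^(3/4)*x/2))*exp(-2^(3/4)*x/2) + (C3*sin(2^(3/4)*x/2) + C4*cos(2^(3/4)*x/2))*exp(2^(3/4)*x/2)


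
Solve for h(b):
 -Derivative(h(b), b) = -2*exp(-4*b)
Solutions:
 h(b) = C1 - exp(-4*b)/2


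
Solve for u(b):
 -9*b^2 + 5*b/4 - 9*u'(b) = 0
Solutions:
 u(b) = C1 - b^3/3 + 5*b^2/72


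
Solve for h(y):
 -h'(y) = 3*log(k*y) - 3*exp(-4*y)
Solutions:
 h(y) = C1 - 3*y*log(k*y) + 3*y - 3*exp(-4*y)/4


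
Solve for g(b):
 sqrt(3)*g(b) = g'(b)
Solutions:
 g(b) = C1*exp(sqrt(3)*b)


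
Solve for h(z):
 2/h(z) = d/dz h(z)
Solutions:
 h(z) = -sqrt(C1 + 4*z)
 h(z) = sqrt(C1 + 4*z)


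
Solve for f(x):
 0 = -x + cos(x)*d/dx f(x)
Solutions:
 f(x) = C1 + Integral(x/cos(x), x)


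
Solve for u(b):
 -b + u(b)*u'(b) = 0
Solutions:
 u(b) = -sqrt(C1 + b^2)
 u(b) = sqrt(C1 + b^2)


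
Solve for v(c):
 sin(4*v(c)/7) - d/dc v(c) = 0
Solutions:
 -c + 7*log(cos(4*v(c)/7) - 1)/8 - 7*log(cos(4*v(c)/7) + 1)/8 = C1


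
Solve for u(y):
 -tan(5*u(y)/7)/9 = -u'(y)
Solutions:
 u(y) = -7*asin(C1*exp(5*y/63))/5 + 7*pi/5
 u(y) = 7*asin(C1*exp(5*y/63))/5


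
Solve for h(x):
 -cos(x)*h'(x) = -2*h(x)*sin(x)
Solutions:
 h(x) = C1/cos(x)^2


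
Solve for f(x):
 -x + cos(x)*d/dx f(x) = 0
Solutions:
 f(x) = C1 + Integral(x/cos(x), x)


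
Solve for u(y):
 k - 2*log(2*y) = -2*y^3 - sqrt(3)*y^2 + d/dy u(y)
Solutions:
 u(y) = C1 + k*y + y^4/2 + sqrt(3)*y^3/3 - 2*y*log(y) - y*log(4) + 2*y


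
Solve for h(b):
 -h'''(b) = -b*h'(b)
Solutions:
 h(b) = C1 + Integral(C2*airyai(b) + C3*airybi(b), b)


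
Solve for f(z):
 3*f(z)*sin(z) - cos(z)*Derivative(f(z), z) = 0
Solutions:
 f(z) = C1/cos(z)^3


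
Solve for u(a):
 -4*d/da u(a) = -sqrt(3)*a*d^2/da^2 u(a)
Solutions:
 u(a) = C1 + C2*a^(1 + 4*sqrt(3)/3)


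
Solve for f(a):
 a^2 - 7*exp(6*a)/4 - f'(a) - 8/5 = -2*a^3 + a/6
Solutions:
 f(a) = C1 + a^4/2 + a^3/3 - a^2/12 - 8*a/5 - 7*exp(6*a)/24


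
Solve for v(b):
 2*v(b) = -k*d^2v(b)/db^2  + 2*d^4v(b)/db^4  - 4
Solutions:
 v(b) = C1*exp(-b*sqrt(k - sqrt(k^2 + 16))/2) + C2*exp(b*sqrt(k - sqrt(k^2 + 16))/2) + C3*exp(-b*sqrt(k + sqrt(k^2 + 16))/2) + C4*exp(b*sqrt(k + sqrt(k^2 + 16))/2) - 2


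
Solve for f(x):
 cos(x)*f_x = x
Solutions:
 f(x) = C1 + Integral(x/cos(x), x)


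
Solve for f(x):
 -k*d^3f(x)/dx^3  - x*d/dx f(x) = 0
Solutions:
 f(x) = C1 + Integral(C2*airyai(x*(-1/k)^(1/3)) + C3*airybi(x*(-1/k)^(1/3)), x)


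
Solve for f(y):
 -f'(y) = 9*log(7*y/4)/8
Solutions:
 f(y) = C1 - 9*y*log(y)/8 - 9*y*log(7)/8 + 9*y/8 + 9*y*log(2)/4


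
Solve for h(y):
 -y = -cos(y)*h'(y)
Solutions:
 h(y) = C1 + Integral(y/cos(y), y)


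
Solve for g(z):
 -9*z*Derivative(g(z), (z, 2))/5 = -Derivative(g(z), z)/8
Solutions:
 g(z) = C1 + C2*z^(77/72)


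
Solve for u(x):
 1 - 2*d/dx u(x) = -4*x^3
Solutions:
 u(x) = C1 + x^4/2 + x/2


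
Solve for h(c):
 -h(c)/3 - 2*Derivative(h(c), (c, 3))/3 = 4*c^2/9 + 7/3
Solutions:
 h(c) = C3*exp(-2^(2/3)*c/2) - 4*c^2/3 + (C1*sin(2^(2/3)*sqrt(3)*c/4) + C2*cos(2^(2/3)*sqrt(3)*c/4))*exp(2^(2/3)*c/4) - 7


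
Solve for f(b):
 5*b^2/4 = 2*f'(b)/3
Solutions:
 f(b) = C1 + 5*b^3/8


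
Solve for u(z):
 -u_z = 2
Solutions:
 u(z) = C1 - 2*z


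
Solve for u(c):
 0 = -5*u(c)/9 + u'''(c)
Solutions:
 u(c) = C3*exp(15^(1/3)*c/3) + (C1*sin(3^(5/6)*5^(1/3)*c/6) + C2*cos(3^(5/6)*5^(1/3)*c/6))*exp(-15^(1/3)*c/6)


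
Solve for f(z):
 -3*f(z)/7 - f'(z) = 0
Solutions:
 f(z) = C1*exp(-3*z/7)


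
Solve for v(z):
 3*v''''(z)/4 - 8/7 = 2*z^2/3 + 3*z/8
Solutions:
 v(z) = C1 + C2*z + C3*z^2 + C4*z^3 + z^6/405 + z^5/240 + 4*z^4/63


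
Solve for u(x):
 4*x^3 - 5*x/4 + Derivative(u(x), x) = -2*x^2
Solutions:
 u(x) = C1 - x^4 - 2*x^3/3 + 5*x^2/8


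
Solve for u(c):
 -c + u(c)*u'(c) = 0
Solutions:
 u(c) = -sqrt(C1 + c^2)
 u(c) = sqrt(C1 + c^2)


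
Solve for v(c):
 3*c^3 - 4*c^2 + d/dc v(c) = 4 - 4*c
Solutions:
 v(c) = C1 - 3*c^4/4 + 4*c^3/3 - 2*c^2 + 4*c


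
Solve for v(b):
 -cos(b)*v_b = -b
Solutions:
 v(b) = C1 + Integral(b/cos(b), b)


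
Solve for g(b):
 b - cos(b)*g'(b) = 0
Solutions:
 g(b) = C1 + Integral(b/cos(b), b)


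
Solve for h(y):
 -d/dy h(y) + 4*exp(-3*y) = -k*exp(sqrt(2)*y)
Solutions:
 h(y) = C1 + sqrt(2)*k*exp(sqrt(2)*y)/2 - 4*exp(-3*y)/3


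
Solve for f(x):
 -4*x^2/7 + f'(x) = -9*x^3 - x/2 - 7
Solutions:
 f(x) = C1 - 9*x^4/4 + 4*x^3/21 - x^2/4 - 7*x


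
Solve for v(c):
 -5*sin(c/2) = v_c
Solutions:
 v(c) = C1 + 10*cos(c/2)


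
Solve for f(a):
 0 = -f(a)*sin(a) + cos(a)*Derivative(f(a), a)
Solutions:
 f(a) = C1/cos(a)


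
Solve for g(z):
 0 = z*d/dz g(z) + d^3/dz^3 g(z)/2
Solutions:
 g(z) = C1 + Integral(C2*airyai(-2^(1/3)*z) + C3*airybi(-2^(1/3)*z), z)


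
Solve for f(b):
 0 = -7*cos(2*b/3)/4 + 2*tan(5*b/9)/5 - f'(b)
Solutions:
 f(b) = C1 - 18*log(cos(5*b/9))/25 - 21*sin(2*b/3)/8


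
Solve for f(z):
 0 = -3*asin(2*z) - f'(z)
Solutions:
 f(z) = C1 - 3*z*asin(2*z) - 3*sqrt(1 - 4*z^2)/2


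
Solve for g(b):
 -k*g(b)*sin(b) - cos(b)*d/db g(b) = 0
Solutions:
 g(b) = C1*exp(k*log(cos(b)))


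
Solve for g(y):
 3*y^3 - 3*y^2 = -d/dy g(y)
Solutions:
 g(y) = C1 - 3*y^4/4 + y^3


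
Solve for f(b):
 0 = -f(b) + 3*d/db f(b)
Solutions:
 f(b) = C1*exp(b/3)


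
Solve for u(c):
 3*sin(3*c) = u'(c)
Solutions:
 u(c) = C1 - cos(3*c)


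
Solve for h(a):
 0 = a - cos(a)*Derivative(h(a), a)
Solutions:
 h(a) = C1 + Integral(a/cos(a), a)


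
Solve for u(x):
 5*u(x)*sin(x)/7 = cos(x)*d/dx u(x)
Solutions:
 u(x) = C1/cos(x)^(5/7)


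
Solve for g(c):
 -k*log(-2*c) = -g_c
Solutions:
 g(c) = C1 + c*k*log(-c) + c*k*(-1 + log(2))


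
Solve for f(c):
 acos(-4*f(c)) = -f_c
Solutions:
 Integral(1/acos(-4*_y), (_y, f(c))) = C1 - c


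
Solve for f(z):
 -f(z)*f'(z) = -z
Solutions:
 f(z) = -sqrt(C1 + z^2)
 f(z) = sqrt(C1 + z^2)


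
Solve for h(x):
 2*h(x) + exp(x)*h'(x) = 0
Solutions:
 h(x) = C1*exp(2*exp(-x))


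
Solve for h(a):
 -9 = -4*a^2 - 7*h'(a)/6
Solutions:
 h(a) = C1 - 8*a^3/7 + 54*a/7


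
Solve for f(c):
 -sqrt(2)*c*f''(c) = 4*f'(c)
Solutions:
 f(c) = C1 + C2*c^(1 - 2*sqrt(2))


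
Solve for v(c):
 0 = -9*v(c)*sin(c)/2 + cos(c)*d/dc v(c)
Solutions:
 v(c) = C1/cos(c)^(9/2)


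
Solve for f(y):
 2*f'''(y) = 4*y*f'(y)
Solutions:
 f(y) = C1 + Integral(C2*airyai(2^(1/3)*y) + C3*airybi(2^(1/3)*y), y)


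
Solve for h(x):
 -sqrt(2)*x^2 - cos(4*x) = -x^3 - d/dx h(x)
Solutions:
 h(x) = C1 - x^4/4 + sqrt(2)*x^3/3 + sin(4*x)/4


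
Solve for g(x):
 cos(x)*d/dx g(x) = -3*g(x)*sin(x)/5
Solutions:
 g(x) = C1*cos(x)^(3/5)


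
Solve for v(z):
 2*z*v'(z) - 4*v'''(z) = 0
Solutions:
 v(z) = C1 + Integral(C2*airyai(2^(2/3)*z/2) + C3*airybi(2^(2/3)*z/2), z)


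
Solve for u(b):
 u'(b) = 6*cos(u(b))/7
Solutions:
 -6*b/7 - log(sin(u(b)) - 1)/2 + log(sin(u(b)) + 1)/2 = C1


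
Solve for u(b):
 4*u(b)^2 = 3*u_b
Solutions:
 u(b) = -3/(C1 + 4*b)


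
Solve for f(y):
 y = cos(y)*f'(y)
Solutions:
 f(y) = C1 + Integral(y/cos(y), y)


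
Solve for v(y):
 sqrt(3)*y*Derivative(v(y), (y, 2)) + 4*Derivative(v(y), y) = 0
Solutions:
 v(y) = C1 + C2*y^(1 - 4*sqrt(3)/3)


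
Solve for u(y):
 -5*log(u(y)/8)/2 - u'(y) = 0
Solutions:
 -2*Integral(1/(-log(_y) + 3*log(2)), (_y, u(y)))/5 = C1 - y


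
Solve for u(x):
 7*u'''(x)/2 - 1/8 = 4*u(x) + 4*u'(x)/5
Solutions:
 u(x) = C1*exp(-x*(4*22050^(1/3)/(sqrt(2477265) + 1575)^(1/3) + 420^(1/3)*(sqrt(2477265) + 1575)^(1/3))/210)*sin(3^(1/6)*x*(-140^(1/3)*3^(2/3)*(sqrt(2477265) + 1575)^(1/3) + 12*2450^(1/3)/(sqrt(2477265) + 1575)^(1/3))/210) + C2*exp(-x*(4*22050^(1/3)/(sqrt(2477265) + 1575)^(1/3) + 420^(1/3)*(sqrt(2477265) + 1575)^(1/3))/210)*cos(3^(1/6)*x*(-140^(1/3)*3^(2/3)*(sqrt(2477265) + 1575)^(1/3) + 12*2450^(1/3)/(sqrt(2477265) + 1575)^(1/3))/210) + C3*exp(x*(4*22050^(1/3)/(sqrt(2477265) + 1575)^(1/3) + 420^(1/3)*(sqrt(2477265) + 1575)^(1/3))/105) - 1/32


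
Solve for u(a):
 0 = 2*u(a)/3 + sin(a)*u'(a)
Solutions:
 u(a) = C1*(cos(a) + 1)^(1/3)/(cos(a) - 1)^(1/3)


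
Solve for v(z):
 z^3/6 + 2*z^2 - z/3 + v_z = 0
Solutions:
 v(z) = C1 - z^4/24 - 2*z^3/3 + z^2/6


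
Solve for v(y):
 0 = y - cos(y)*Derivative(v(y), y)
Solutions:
 v(y) = C1 + Integral(y/cos(y), y)


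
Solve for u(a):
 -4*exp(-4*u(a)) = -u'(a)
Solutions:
 u(a) = log(-I*(C1 + 16*a)^(1/4))
 u(a) = log(I*(C1 + 16*a)^(1/4))
 u(a) = log(-(C1 + 16*a)^(1/4))
 u(a) = log(C1 + 16*a)/4


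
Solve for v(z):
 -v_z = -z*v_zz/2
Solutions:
 v(z) = C1 + C2*z^3


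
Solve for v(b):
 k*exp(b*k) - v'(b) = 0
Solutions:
 v(b) = C1 + exp(b*k)


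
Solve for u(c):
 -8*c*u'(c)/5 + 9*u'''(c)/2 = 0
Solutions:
 u(c) = C1 + Integral(C2*airyai(2*150^(1/3)*c/15) + C3*airybi(2*150^(1/3)*c/15), c)


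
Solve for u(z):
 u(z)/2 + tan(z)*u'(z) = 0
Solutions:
 u(z) = C1/sqrt(sin(z))


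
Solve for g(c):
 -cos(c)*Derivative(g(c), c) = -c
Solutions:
 g(c) = C1 + Integral(c/cos(c), c)


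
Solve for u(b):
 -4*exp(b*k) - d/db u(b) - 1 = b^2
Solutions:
 u(b) = C1 - b^3/3 - b - 4*exp(b*k)/k


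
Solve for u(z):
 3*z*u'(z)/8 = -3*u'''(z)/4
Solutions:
 u(z) = C1 + Integral(C2*airyai(-2^(2/3)*z/2) + C3*airybi(-2^(2/3)*z/2), z)


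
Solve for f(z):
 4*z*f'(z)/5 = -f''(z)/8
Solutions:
 f(z) = C1 + C2*erf(4*sqrt(5)*z/5)


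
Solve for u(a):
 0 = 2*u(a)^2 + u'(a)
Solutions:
 u(a) = 1/(C1 + 2*a)


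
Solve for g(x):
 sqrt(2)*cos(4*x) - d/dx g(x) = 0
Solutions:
 g(x) = C1 + sqrt(2)*sin(4*x)/4


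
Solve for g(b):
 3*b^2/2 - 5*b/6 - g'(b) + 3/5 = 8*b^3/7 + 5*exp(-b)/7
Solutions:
 g(b) = C1 - 2*b^4/7 + b^3/2 - 5*b^2/12 + 3*b/5 + 5*exp(-b)/7


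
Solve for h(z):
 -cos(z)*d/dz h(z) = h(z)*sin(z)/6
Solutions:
 h(z) = C1*cos(z)^(1/6)


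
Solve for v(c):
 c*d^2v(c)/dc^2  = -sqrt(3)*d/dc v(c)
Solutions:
 v(c) = C1 + C2*c^(1 - sqrt(3))


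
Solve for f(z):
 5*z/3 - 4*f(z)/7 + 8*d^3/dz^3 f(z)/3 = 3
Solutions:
 f(z) = C3*exp(14^(2/3)*3^(1/3)*z/14) + 35*z/12 + (C1*sin(14^(2/3)*3^(5/6)*z/28) + C2*cos(14^(2/3)*3^(5/6)*z/28))*exp(-14^(2/3)*3^(1/3)*z/28) - 21/4


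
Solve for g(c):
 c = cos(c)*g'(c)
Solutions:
 g(c) = C1 + Integral(c/cos(c), c)


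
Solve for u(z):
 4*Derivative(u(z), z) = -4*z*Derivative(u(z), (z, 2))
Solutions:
 u(z) = C1 + C2*log(z)


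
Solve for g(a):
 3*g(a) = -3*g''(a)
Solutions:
 g(a) = C1*sin(a) + C2*cos(a)


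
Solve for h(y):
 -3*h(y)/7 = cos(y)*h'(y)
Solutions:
 h(y) = C1*(sin(y) - 1)^(3/14)/(sin(y) + 1)^(3/14)


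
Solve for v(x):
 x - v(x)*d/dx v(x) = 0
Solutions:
 v(x) = -sqrt(C1 + x^2)
 v(x) = sqrt(C1 + x^2)


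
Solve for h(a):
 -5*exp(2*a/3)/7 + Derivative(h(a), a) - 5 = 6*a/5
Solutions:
 h(a) = C1 + 3*a^2/5 + 5*a + 15*exp(2*a/3)/14


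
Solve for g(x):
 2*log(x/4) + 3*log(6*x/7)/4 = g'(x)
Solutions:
 g(x) = C1 + 11*x*log(x)/4 - x*log(112) - 11*x/4 + x*log(7)/4 + 3*x*log(6)/4


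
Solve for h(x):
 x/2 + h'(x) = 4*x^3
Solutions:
 h(x) = C1 + x^4 - x^2/4


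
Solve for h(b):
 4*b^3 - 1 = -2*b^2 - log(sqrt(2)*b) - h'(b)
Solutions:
 h(b) = C1 - b^4 - 2*b^3/3 - b*log(b) - b*log(2)/2 + 2*b


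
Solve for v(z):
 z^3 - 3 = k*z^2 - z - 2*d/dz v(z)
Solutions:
 v(z) = C1 + k*z^3/6 - z^4/8 - z^2/4 + 3*z/2


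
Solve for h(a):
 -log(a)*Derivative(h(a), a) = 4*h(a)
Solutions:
 h(a) = C1*exp(-4*li(a))


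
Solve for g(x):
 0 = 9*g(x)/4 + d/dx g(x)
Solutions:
 g(x) = C1*exp(-9*x/4)


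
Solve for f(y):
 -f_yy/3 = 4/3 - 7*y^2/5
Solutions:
 f(y) = C1 + C2*y + 7*y^4/20 - 2*y^2


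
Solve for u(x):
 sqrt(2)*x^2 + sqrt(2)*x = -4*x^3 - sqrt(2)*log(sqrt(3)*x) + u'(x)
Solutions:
 u(x) = C1 + x^4 + sqrt(2)*x^3/3 + sqrt(2)*x^2/2 + sqrt(2)*x*log(x) - sqrt(2)*x + sqrt(2)*x*log(3)/2


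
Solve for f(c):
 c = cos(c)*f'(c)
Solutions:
 f(c) = C1 + Integral(c/cos(c), c)


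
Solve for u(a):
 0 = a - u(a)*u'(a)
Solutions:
 u(a) = -sqrt(C1 + a^2)
 u(a) = sqrt(C1 + a^2)


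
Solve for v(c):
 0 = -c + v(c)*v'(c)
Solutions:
 v(c) = -sqrt(C1 + c^2)
 v(c) = sqrt(C1 + c^2)


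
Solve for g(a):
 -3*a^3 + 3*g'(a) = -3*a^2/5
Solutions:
 g(a) = C1 + a^4/4 - a^3/15


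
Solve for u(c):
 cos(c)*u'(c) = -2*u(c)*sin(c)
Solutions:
 u(c) = C1*cos(c)^2


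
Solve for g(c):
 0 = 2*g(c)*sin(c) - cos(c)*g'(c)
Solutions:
 g(c) = C1/cos(c)^2


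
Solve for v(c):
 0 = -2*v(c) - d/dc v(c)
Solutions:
 v(c) = C1*exp(-2*c)


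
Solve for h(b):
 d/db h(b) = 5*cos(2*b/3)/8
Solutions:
 h(b) = C1 + 15*sin(2*b/3)/16


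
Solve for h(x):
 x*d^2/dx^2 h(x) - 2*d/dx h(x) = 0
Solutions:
 h(x) = C1 + C2*x^3


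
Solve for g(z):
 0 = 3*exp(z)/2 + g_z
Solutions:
 g(z) = C1 - 3*exp(z)/2


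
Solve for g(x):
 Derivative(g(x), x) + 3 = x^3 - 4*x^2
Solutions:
 g(x) = C1 + x^4/4 - 4*x^3/3 - 3*x


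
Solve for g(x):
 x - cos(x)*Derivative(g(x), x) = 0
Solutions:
 g(x) = C1 + Integral(x/cos(x), x)


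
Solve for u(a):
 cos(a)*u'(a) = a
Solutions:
 u(a) = C1 + Integral(a/cos(a), a)


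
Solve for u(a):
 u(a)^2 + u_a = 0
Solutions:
 u(a) = 1/(C1 + a)


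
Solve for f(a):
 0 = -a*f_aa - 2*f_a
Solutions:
 f(a) = C1 + C2/a


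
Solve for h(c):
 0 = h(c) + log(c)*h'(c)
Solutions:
 h(c) = C1*exp(-li(c))


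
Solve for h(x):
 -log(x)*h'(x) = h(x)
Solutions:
 h(x) = C1*exp(-li(x))


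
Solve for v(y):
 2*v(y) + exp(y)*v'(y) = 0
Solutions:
 v(y) = C1*exp(2*exp(-y))


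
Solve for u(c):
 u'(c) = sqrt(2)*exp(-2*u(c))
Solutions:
 u(c) = log(-sqrt(C1 + 2*sqrt(2)*c))
 u(c) = log(C1 + 2*sqrt(2)*c)/2


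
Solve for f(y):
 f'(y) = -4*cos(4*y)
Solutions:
 f(y) = C1 - sin(4*y)


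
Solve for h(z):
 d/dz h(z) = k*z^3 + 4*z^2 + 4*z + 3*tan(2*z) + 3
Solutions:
 h(z) = C1 + k*z^4/4 + 4*z^3/3 + 2*z^2 + 3*z - 3*log(cos(2*z))/2


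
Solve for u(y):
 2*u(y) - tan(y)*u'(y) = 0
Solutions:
 u(y) = C1*sin(y)^2


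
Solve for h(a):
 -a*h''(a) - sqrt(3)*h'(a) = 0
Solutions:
 h(a) = C1 + C2*a^(1 - sqrt(3))


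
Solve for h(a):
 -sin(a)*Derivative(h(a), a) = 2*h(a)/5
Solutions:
 h(a) = C1*(cos(a) + 1)^(1/5)/(cos(a) - 1)^(1/5)


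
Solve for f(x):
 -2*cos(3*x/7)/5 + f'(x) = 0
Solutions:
 f(x) = C1 + 14*sin(3*x/7)/15


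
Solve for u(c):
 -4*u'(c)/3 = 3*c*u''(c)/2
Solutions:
 u(c) = C1 + C2*c^(1/9)


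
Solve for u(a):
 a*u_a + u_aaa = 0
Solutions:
 u(a) = C1 + Integral(C2*airyai(-a) + C3*airybi(-a), a)


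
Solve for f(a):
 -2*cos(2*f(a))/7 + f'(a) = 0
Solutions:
 -2*a/7 - log(sin(2*f(a)) - 1)/4 + log(sin(2*f(a)) + 1)/4 = C1


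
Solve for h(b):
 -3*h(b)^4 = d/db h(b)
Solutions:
 h(b) = (-3^(2/3) - 3*3^(1/6)*I)*(1/(C1 + 3*b))^(1/3)/6
 h(b) = (-3^(2/3) + 3*3^(1/6)*I)*(1/(C1 + 3*b))^(1/3)/6
 h(b) = (1/(C1 + 9*b))^(1/3)


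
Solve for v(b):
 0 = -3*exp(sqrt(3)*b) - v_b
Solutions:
 v(b) = C1 - sqrt(3)*exp(sqrt(3)*b)


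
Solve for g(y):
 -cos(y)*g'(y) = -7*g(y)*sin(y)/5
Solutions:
 g(y) = C1/cos(y)^(7/5)


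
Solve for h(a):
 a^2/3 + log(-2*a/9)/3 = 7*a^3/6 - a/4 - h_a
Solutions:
 h(a) = C1 + 7*a^4/24 - a^3/9 - a^2/8 - a*log(-a)/3 + a*(-log(2) + 1/3 + 2*log(6)/3)


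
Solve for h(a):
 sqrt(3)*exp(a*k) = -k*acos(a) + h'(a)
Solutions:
 h(a) = C1 + k*(a*acos(a) - sqrt(1 - a^2)) + sqrt(3)*Piecewise((exp(a*k)/k, Ne(k, 0)), (a, True))


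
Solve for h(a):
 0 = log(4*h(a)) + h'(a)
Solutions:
 Integral(1/(log(_y) + 2*log(2)), (_y, h(a))) = C1 - a


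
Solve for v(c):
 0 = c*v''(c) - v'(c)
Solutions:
 v(c) = C1 + C2*c^2


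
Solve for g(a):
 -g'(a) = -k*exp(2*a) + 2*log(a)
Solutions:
 g(a) = C1 - 2*a*log(a) + 2*a + k*exp(2*a)/2


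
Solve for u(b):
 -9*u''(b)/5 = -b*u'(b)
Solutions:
 u(b) = C1 + C2*erfi(sqrt(10)*b/6)


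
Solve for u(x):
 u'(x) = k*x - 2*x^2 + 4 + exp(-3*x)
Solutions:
 u(x) = C1 + k*x^2/2 - 2*x^3/3 + 4*x - exp(-3*x)/3


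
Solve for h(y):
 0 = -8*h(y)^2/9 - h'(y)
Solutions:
 h(y) = 9/(C1 + 8*y)


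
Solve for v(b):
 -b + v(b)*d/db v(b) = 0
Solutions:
 v(b) = -sqrt(C1 + b^2)
 v(b) = sqrt(C1 + b^2)


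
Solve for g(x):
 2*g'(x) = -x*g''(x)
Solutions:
 g(x) = C1 + C2/x
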